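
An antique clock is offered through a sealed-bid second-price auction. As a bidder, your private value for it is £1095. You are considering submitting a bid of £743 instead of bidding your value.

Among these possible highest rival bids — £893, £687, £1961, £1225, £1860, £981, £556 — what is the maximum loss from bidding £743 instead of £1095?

£202

£893: truthful gives £202, deviation gives £0 → loss £202.
£687: same outcome either way → loss £0.
£1961: same outcome either way → loss £0.
£1225: same outcome either way → loss £0.
£1860: same outcome either way → loss £0.
£981: truthful gives £114, deviation gives £0 → loss £114.
£556: same outcome either way → loss £0.
Maximum loss: £202.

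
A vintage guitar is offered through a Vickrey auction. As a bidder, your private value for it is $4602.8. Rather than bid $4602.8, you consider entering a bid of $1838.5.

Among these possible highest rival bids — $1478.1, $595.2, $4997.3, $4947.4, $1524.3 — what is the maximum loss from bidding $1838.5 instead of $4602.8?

$1478.1: same outcome either way → loss $0.
$595.2: same outcome either way → loss $0.
$4997.3: same outcome either way → loss $0.
$4947.4: same outcome either way → loss $0.
$1524.3: same outcome either way → loss $0.
Maximum loss: $0.

$0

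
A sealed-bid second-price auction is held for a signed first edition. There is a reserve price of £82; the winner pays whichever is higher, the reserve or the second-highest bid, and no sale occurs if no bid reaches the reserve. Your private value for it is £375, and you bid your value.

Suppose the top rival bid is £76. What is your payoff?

Your bid £375 is the highest and exceeds the reserve.
Price = max(second-highest bid, reserve) = max(£76, £82) = £82.
Payoff = £375 − £82 = £293.

£293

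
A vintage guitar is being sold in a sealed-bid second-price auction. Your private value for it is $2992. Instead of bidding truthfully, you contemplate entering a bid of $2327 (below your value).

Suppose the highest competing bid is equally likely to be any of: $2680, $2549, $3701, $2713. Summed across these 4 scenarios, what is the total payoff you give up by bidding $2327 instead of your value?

$1034

The deviation costs you only when the competing bid falls strictly between $2327 and $2992; elsewhere both bids give the same outcome.
$2680: truthful payoff $312, deviation payoff $0 → loss $312.
$2549: truthful payoff $443, deviation payoff $0 → loss $443.
$3701: outcomes coincide → loss $0.
$2713: truthful payoff $279, deviation payoff $0 → loss $279.
Total loss = $312 + $443 + $279 = $1034.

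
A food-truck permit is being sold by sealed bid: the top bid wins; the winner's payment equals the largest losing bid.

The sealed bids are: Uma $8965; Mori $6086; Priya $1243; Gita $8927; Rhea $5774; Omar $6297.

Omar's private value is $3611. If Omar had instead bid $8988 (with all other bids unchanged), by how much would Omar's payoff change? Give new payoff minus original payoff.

−$5354

The highest bid among the other bidders is $8965; Omar's bid doesn't change that.
Original bid $6297: Omar is not highest (top rival bid is $8965); payoff $0.
Alternative bid $8988: Omar is highest, pays the top rival bid $8965; payoff $3611 − $8965 = −$5354.
Change in payoff = −$5354 − ($0) = −$5354.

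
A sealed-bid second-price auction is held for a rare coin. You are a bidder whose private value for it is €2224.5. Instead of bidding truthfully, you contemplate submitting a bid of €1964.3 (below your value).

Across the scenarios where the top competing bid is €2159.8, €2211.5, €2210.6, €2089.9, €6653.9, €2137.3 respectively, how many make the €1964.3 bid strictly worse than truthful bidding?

The deviation hurts exactly when the highest competing bid lies strictly between €1964.3 and €2224.5 — underbidding then forfeits a profitable win.
€2159.8: inside the interval → strictly worse (loss €64.7).
€2211.5: inside the interval → strictly worse (loss €13).
€2210.6: inside the interval → strictly worse (loss €13.9).
€2089.9: inside the interval → strictly worse (loss €134.6).
€6653.9: above both → same outcome either way.
€2137.3: inside the interval → strictly worse (loss €87.2).
Count: 5.

5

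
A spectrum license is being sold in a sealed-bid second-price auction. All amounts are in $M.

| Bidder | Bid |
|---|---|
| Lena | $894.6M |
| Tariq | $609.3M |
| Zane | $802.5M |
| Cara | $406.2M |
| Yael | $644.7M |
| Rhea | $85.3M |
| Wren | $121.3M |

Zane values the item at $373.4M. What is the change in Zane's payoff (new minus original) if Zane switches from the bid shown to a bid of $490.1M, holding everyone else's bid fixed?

$0M

The highest bid among the other bidders is $894.6M; Zane's bid doesn't change that.
Original bid $802.5M: Zane is not highest (top rival bid is $894.6M); payoff $0M.
Alternative bid $490.1M: Zane is not highest (top rival bid is $894.6M); payoff $0M.
Change in payoff = $0M − ($0M) = $0M.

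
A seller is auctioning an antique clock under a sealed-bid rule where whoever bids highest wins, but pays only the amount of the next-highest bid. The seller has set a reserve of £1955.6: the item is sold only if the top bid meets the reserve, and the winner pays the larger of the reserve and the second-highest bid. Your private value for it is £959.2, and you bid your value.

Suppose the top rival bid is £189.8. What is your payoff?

£0

Your bid £959.2 is the highest bid but falls below the reserve £1955.6, so the item goes unsold. Payoff £0.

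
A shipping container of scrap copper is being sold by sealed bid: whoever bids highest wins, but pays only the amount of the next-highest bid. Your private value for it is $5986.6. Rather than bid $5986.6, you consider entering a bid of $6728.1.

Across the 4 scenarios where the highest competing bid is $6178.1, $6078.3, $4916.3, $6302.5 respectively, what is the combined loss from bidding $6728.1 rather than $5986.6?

$599.1

The deviation costs you only when the competing bid falls strictly between $5986.6 and $6728.1; elsewhere both bids give the same outcome.
$6178.1: truthful payoff $0, deviation payoff −$191.5 → loss $191.5.
$6078.3: truthful payoff $0, deviation payoff −$91.7 → loss $91.7.
$4916.3: outcomes coincide → loss $0.
$6302.5: truthful payoff $0, deviation payoff −$315.9 → loss $315.9.
Total loss = $191.5 + $91.7 + $315.9 = $599.1.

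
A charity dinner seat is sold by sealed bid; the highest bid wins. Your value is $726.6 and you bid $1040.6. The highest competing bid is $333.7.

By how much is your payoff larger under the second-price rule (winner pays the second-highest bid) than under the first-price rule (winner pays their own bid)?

$706.9

You have the highest bid, so you win under either rule.
Second-price: pay $333.7 → payoff $392.9.
First-price: pay your own bid $1040.6 → payoff −$314.
Difference = $392.9 − (−$314) = $706.9.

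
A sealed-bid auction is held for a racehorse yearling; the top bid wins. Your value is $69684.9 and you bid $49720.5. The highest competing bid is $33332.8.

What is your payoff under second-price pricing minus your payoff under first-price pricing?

$16387.7

You have the highest bid, so you win under either rule.
Second-price: pay $33332.8 → payoff $36352.1.
First-price: pay your own bid $49720.5 → payoff $19964.4.
Difference = $36352.1 − ($19964.4) = $16387.7.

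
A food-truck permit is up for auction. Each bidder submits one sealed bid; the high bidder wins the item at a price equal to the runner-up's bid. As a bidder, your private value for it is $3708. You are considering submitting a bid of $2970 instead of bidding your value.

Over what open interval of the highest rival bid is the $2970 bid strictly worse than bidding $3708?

($2970, $3708)

If the competing bid is below $2970, both bids win at the same price — no difference.
If it is above $3708, both bids lose — no difference.
If it lies strictly between $2970 and $3708, bidding your value wins at a price below your value (positive payoff) while bidding $2970 loses (payoff 0).
So the deviation strictly hurts on the open interval ($2970, $3708).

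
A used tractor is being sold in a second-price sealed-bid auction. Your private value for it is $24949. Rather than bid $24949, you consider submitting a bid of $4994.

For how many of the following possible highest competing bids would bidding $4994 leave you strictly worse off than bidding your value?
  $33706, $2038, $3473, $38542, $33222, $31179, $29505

0

The deviation hurts exactly when the highest competing bid lies strictly between $4994 and $24949 — underbidding then forfeits a profitable win.
$33706: above both → same outcome either way.
$2038: below both → same outcome either way.
$3473: below both → same outcome either way.
$38542: above both → same outcome either way.
$33222: above both → same outcome either way.
$31179: above both → same outcome either way.
$29505: above both → same outcome either way.
Count: 0.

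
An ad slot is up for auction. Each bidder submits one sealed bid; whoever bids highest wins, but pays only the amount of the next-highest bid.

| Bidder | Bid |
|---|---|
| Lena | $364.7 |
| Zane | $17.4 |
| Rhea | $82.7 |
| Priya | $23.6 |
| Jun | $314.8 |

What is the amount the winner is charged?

Highest bid: Lena at $364.7, so Lena wins.
Second-highest bid: Jun at $314.8 — that is the price the winner pays.

$314.8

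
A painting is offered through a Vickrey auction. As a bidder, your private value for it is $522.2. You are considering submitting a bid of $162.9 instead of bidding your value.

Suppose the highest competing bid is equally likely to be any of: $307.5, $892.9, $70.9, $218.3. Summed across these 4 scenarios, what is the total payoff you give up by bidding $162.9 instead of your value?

The deviation costs you only when the competing bid falls strictly between $162.9 and $522.2; elsewhere both bids give the same outcome.
$307.5: truthful payoff $214.7, deviation payoff $0 → loss $214.7.
$892.9: outcomes coincide → loss $0.
$70.9: outcomes coincide → loss $0.
$218.3: truthful payoff $303.9, deviation payoff $0 → loss $303.9.
Total loss = $214.7 + $303.9 = $518.6.
Because the price is fixed by the runner-up's bid, deviating from your value can only change a good outcome into a bad one — never the reverse.

$518.6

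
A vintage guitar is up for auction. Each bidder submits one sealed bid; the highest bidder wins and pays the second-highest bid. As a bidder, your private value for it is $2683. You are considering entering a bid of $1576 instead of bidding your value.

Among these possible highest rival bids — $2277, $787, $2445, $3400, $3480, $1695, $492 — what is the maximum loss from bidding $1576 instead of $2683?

$988

$2277: truthful gives $406, deviation gives $0 → loss $406.
$787: same outcome either way → loss $0.
$2445: truthful gives $238, deviation gives $0 → loss $238.
$3400: same outcome either way → loss $0.
$3480: same outcome either way → loss $0.
$1695: truthful gives $988, deviation gives $0 → loss $988.
$492: same outcome either way → loss $0.
Maximum loss: $988.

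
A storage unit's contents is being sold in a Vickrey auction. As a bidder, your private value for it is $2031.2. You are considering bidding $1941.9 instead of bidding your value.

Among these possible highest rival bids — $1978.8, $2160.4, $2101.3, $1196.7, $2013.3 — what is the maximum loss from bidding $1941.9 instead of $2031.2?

$1978.8: truthful gives $52.4, deviation gives $0 → loss $52.4.
$2160.4: same outcome either way → loss $0.
$2101.3: same outcome either way → loss $0.
$1196.7: same outcome either way → loss $0.
$2013.3: truthful gives $17.9, deviation gives $0 → loss $17.9.
Maximum loss: $52.4.

$52.4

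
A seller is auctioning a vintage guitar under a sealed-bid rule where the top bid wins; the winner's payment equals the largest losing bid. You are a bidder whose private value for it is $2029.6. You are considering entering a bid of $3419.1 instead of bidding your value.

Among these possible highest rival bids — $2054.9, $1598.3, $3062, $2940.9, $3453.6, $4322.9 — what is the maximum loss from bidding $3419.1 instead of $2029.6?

$1032.4

$2054.9: truthful gives $0, deviation gives −$25.3 → loss $25.3.
$1598.3: same outcome either way → loss $0.
$3062: truthful gives $0, deviation gives −$1032.4 → loss $1032.4.
$2940.9: truthful gives $0, deviation gives −$911.3 → loss $911.3.
$3453.6: same outcome either way → loss $0.
$4322.9: same outcome either way → loss $0.
Maximum loss: $1032.4.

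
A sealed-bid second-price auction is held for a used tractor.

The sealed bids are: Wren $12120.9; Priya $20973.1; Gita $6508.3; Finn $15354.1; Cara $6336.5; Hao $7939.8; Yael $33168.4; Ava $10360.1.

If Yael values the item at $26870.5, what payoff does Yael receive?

$5897.4

Highest bid: Yael at $33168.4, so Yael wins.
Second-highest bid: Priya at $20973.1 — that is the price the winner pays.
Yael's payoff = value − price = $26870.5 − $20973.1 = $5897.4.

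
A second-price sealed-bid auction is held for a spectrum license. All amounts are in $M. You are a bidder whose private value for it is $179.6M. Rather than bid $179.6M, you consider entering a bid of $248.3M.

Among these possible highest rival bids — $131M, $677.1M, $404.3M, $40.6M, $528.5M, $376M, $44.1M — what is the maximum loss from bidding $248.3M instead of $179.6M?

$0M

$131M: same outcome either way → loss $0M.
$677.1M: same outcome either way → loss $0M.
$404.3M: same outcome either way → loss $0M.
$40.6M: same outcome either way → loss $0M.
$528.5M: same outcome either way → loss $0M.
$376M: same outcome either way → loss $0M.
$44.1M: same outcome either way → loss $0M.
Maximum loss: $0M.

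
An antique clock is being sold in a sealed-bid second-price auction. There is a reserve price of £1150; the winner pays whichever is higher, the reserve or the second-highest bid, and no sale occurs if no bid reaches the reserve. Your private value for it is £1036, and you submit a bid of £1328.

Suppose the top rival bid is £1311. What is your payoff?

Your bid £1328 is the highest and exceeds the reserve.
Price = max(second-highest bid, reserve) = max(£1311, £1150) = £1311.
Payoff = £1036 − £1311 = −£275.

−£275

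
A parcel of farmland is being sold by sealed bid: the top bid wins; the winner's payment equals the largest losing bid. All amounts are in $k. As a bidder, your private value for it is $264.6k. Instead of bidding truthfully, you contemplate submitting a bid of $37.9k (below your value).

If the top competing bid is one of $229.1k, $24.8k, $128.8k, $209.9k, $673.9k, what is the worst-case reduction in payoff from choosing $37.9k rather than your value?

$135.8k

$229.1k: truthful gives $35.5k, deviation gives $0k → loss $35.5k.
$24.8k: same outcome either way → loss $0k.
$128.8k: truthful gives $135.8k, deviation gives $0k → loss $135.8k.
$209.9k: truthful gives $54.7k, deviation gives $0k → loss $54.7k.
$673.9k: same outcome either way → loss $0k.
Maximum loss: $135.8k.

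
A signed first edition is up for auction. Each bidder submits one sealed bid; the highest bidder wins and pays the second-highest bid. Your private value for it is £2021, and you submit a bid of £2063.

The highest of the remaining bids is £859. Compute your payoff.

£1162

Your bid £2063 exceeds the highest competing bid £859, so you win.
In a second-price auction the winner pays the second-highest bid, £859.
Payoff = value − price = £2021 − £859 = £1162.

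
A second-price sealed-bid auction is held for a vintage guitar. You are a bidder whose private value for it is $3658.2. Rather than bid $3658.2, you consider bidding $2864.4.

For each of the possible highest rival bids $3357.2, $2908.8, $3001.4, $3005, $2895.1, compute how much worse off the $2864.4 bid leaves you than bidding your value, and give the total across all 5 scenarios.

The deviation costs you only when the competing bid falls strictly between $2864.4 and $3658.2; elsewhere both bids give the same outcome.
$3357.2: truthful payoff $301, deviation payoff $0 → loss $301.
$2908.8: truthful payoff $749.4, deviation payoff $0 → loss $749.4.
$3001.4: truthful payoff $656.8, deviation payoff $0 → loss $656.8.
$3005: truthful payoff $653.2, deviation payoff $0 → loss $653.2.
$2895.1: truthful payoff $763.1, deviation payoff $0 → loss $763.1.
Total loss = $301 + $749.4 + $656.8 + $653.2 + $763.1 = $3123.5.

$3123.5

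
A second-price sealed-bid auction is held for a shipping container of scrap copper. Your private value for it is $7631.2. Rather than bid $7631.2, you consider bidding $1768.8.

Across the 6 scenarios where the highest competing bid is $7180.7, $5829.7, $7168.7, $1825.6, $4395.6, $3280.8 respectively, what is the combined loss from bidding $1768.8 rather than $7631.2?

$16106.1

The deviation costs you only when the competing bid falls strictly between $1768.8 and $7631.2; elsewhere both bids give the same outcome.
$7180.7: truthful payoff $450.5, deviation payoff $0 → loss $450.5.
$5829.7: truthful payoff $1801.5, deviation payoff $0 → loss $1801.5.
$7168.7: truthful payoff $462.5, deviation payoff $0 → loss $462.5.
$1825.6: truthful payoff $5805.6, deviation payoff $0 → loss $5805.6.
$4395.6: truthful payoff $3235.6, deviation payoff $0 → loss $3235.6.
$3280.8: truthful payoff $4350.4, deviation payoff $0 → loss $4350.4.
Total loss = $450.5 + $1801.5 + $462.5 + $5805.6 + $3235.6 + $4350.4 = $16106.1.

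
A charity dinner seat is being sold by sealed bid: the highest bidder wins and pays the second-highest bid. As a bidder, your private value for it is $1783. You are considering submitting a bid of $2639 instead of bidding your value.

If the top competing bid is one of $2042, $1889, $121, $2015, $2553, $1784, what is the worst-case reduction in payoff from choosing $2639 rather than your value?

$2042: truthful gives $0, deviation gives −$259 → loss $259.
$1889: truthful gives $0, deviation gives −$106 → loss $106.
$121: same outcome either way → loss $0.
$2015: truthful gives $0, deviation gives −$232 → loss $232.
$2553: truthful gives $0, deviation gives −$770 → loss $770.
$1784: truthful gives $0, deviation gives −$1 → loss $1.
Maximum loss: $770.

$770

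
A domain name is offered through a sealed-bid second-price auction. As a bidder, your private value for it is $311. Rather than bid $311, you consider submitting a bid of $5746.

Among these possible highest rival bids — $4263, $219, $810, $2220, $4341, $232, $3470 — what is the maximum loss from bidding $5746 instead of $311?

$4030

$4263: truthful gives $0, deviation gives −$3952 → loss $3952.
$219: same outcome either way → loss $0.
$810: truthful gives $0, deviation gives −$499 → loss $499.
$2220: truthful gives $0, deviation gives −$1909 → loss $1909.
$4341: truthful gives $0, deviation gives −$4030 → loss $4030.
$232: same outcome either way → loss $0.
$3470: truthful gives $0, deviation gives −$3159 → loss $3159.
Maximum loss: $4030.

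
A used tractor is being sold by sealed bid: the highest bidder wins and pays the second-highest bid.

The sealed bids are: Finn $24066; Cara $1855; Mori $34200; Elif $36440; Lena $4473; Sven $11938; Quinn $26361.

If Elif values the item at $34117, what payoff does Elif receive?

Highest bid: Elif at $36440, so Elif wins.
Second-highest bid: Mori at $34200 — that is the price the winner pays.
Elif's payoff = value − price = $34117 − $34200 = −$83.

−$83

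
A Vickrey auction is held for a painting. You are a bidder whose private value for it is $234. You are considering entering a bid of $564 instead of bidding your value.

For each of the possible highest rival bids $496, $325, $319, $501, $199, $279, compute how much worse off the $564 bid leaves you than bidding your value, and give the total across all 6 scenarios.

The deviation costs you only when the competing bid falls strictly between $234 and $564; elsewhere both bids give the same outcome.
$496: truthful payoff $0, deviation payoff −$262 → loss $262.
$325: truthful payoff $0, deviation payoff −$91 → loss $91.
$319: truthful payoff $0, deviation payoff −$85 → loss $85.
$501: truthful payoff $0, deviation payoff −$267 → loss $267.
$199: outcomes coincide → loss $0.
$279: truthful payoff $0, deviation payoff −$45 → loss $45.
Total loss = $262 + $91 + $85 + $267 + $45 = $750.

$750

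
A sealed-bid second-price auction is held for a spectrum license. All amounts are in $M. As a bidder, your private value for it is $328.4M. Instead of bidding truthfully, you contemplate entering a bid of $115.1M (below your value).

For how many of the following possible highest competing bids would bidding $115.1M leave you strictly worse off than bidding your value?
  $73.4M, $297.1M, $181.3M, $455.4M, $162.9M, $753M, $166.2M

The deviation hurts exactly when the highest competing bid lies strictly between $115.1M and $328.4M — underbidding then forfeits a profitable win.
$73.4M: below both → same outcome either way.
$297.1M: inside the interval → strictly worse (loss $31.3M).
$181.3M: inside the interval → strictly worse (loss $147.1M).
$455.4M: above both → same outcome either way.
$162.9M: inside the interval → strictly worse (loss $165.5M).
$753M: above both → same outcome either way.
$166.2M: inside the interval → strictly worse (loss $162.2M).
Count: 4.

4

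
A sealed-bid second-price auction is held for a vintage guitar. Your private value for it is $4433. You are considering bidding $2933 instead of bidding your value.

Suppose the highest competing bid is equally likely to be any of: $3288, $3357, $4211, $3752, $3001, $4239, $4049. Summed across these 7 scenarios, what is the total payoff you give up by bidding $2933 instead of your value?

$5134

The deviation costs you only when the competing bid falls strictly between $2933 and $4433; elsewhere both bids give the same outcome.
$3288: truthful payoff $1145, deviation payoff $0 → loss $1145.
$3357: truthful payoff $1076, deviation payoff $0 → loss $1076.
$4211: truthful payoff $222, deviation payoff $0 → loss $222.
$3752: truthful payoff $681, deviation payoff $0 → loss $681.
$3001: truthful payoff $1432, deviation payoff $0 → loss $1432.
$4239: truthful payoff $194, deviation payoff $0 → loss $194.
$4049: truthful payoff $384, deviation payoff $0 → loss $384.
Total loss = $1145 + $1076 + $222 + $681 + $1432 + $194 + $384 = $5134.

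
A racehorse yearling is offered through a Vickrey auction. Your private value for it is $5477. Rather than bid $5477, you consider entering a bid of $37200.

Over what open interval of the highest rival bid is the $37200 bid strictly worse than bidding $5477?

If the competing bid is below $5477, both bids win at the same price — no difference.
If it is above $37200, both bids lose — no difference.
If it lies strictly between $5477 and $37200, bidding your value loses (payoff 0) while bidding $37200 wins at a price above your value (payoff negative).
So the deviation strictly hurts on the open interval ($5477, $37200).

($5477, $37200)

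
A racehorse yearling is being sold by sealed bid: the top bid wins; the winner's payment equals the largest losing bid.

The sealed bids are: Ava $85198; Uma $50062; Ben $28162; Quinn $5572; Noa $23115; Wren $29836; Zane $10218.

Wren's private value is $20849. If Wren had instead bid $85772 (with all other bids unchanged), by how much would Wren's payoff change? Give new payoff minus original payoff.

The highest bid among the other bidders is $85198; Wren's bid doesn't change that.
Original bid $29836: Wren is not highest (top rival bid is $85198); payoff $0.
Alternative bid $85772: Wren is highest, pays the top rival bid $85198; payoff $20849 − $85198 = −$64349.
Change in payoff = −$64349 − ($0) = −$64349.

−$64349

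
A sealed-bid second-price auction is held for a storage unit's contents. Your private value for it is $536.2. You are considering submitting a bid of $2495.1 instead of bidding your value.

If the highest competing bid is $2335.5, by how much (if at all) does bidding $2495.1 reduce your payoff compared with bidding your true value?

Bidding your value $536.2: you lose (since $536.2 < $2335.5). Payoff $0.
Bidding $2495.1: you win and pay $2335.5. Payoff $536.2 − $2335.5 = −$1799.3.
The competing bid $2335.5 lies between your value and your inflated bid, so overbidding wins an item priced above your value.
Loss from deviating = $0 − (−$1799.3) = $1799.3.

$1799.3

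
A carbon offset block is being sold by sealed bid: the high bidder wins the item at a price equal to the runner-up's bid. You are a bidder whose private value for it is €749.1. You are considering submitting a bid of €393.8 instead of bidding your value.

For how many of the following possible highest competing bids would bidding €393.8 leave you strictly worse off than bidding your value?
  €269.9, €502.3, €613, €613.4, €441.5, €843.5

4

The deviation hurts exactly when the highest competing bid lies strictly between €393.8 and €749.1 — underbidding then forfeits a profitable win.
€269.9: below both → same outcome either way.
€502.3: inside the interval → strictly worse (loss €246.8).
€613: inside the interval → strictly worse (loss €136.1).
€613.4: inside the interval → strictly worse (loss €135.7).
€441.5: inside the interval → strictly worse (loss €307.6).
€843.5: above both → same outcome either way.
Count: 4.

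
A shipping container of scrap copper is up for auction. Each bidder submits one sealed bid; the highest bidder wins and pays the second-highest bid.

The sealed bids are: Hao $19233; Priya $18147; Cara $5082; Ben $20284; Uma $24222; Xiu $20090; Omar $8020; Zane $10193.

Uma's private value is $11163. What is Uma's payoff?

−$9121

Highest bid: Uma at $24222, so Uma wins.
Second-highest bid: Ben at $20284 — that is the price the winner pays.
Uma's payoff = value − price = $11163 − $20284 = −$9121.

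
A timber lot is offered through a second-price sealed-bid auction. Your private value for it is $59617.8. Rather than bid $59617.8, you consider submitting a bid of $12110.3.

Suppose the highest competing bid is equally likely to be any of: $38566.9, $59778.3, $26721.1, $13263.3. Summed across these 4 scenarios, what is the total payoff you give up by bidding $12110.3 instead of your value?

The deviation costs you only when the competing bid falls strictly between $12110.3 and $59617.8; elsewhere both bids give the same outcome.
$38566.9: truthful payoff $21050.9, deviation payoff $0 → loss $21050.9.
$59778.3: outcomes coincide → loss $0.
$26721.1: truthful payoff $32896.7, deviation payoff $0 → loss $32896.7.
$13263.3: truthful payoff $46354.5, deviation payoff $0 → loss $46354.5.
Total loss = $21050.9 + $32896.7 + $46354.5 = $100302.1.

$100302.1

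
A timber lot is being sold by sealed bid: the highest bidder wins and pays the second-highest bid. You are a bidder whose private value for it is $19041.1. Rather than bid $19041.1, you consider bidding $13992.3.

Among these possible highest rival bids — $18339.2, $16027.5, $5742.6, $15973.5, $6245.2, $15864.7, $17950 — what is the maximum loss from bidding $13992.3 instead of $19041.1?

$3176.4

$18339.2: truthful gives $701.9, deviation gives $0 → loss $701.9.
$16027.5: truthful gives $3013.6, deviation gives $0 → loss $3013.6.
$5742.6: same outcome either way → loss $0.
$15973.5: truthful gives $3067.6, deviation gives $0 → loss $3067.6.
$6245.2: same outcome either way → loss $0.
$15864.7: truthful gives $3176.4, deviation gives $0 → loss $3176.4.
$17950: truthful gives $1091.1, deviation gives $0 → loss $1091.1.
Maximum loss: $3176.4.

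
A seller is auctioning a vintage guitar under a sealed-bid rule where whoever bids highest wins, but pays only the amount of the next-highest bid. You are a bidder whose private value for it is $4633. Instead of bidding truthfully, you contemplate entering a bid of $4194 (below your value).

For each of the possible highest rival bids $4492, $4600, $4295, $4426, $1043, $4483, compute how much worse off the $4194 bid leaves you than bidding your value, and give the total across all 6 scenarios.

The deviation costs you only when the competing bid falls strictly between $4194 and $4633; elsewhere both bids give the same outcome.
$4492: truthful payoff $141, deviation payoff $0 → loss $141.
$4600: truthful payoff $33, deviation payoff $0 → loss $33.
$4295: truthful payoff $338, deviation payoff $0 → loss $338.
$4426: truthful payoff $207, deviation payoff $0 → loss $207.
$1043: outcomes coincide → loss $0.
$4483: truthful payoff $150, deviation payoff $0 → loss $150.
Total loss = $141 + $33 + $338 + $207 + $150 = $869.
Truthful bidding weakly dominates here: raising your bid can only win items priced above your value, and lowering it can only forfeit items priced below.

$869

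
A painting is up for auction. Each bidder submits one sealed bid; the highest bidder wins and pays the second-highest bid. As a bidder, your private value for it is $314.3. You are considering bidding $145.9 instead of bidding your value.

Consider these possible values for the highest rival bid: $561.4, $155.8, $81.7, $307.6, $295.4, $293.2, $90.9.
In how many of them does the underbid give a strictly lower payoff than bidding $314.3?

4

The deviation hurts exactly when the highest competing bid lies strictly between $145.9 and $314.3 — underbidding then forfeits a profitable win.
$561.4: above both → same outcome either way.
$155.8: inside the interval → strictly worse (loss $158.5).
$81.7: below both → same outcome either way.
$307.6: inside the interval → strictly worse (loss $6.7).
$295.4: inside the interval → strictly worse (loss $18.9).
$293.2: inside the interval → strictly worse (loss $21.1).
$90.9: below both → same outcome either way.
Count: 4.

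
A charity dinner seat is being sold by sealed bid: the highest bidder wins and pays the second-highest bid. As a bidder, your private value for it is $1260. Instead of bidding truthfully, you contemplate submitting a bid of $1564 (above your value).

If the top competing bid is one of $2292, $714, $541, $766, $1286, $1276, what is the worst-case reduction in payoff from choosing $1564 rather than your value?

$2292: same outcome either way → loss $0.
$714: same outcome either way → loss $0.
$541: same outcome either way → loss $0.
$766: same outcome either way → loss $0.
$1286: truthful gives $0, deviation gives −$26 → loss $26.
$1276: truthful gives $0, deviation gives −$16 → loss $16.
Maximum loss: $26.

$26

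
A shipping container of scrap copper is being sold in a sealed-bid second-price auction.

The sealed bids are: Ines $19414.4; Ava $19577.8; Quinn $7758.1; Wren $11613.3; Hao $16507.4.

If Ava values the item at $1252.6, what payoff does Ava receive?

−$18161.8

Highest bid: Ava at $19577.8, so Ava wins.
Second-highest bid: Ines at $19414.4 — that is the price the winner pays.
Ava's payoff = value − price = $1252.6 − $19414.4 = −$18161.8.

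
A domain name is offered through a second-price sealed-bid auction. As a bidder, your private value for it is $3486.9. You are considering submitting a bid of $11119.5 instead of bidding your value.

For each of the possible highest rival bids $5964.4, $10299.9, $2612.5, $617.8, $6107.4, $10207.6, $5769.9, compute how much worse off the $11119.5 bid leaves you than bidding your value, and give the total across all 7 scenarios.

The deviation costs you only when the competing bid falls strictly between $3486.9 and $11119.5; elsewhere both bids give the same outcome.
$5964.4: truthful payoff $0, deviation payoff −$2477.5 → loss $2477.5.
$10299.9: truthful payoff $0, deviation payoff −$6813 → loss $6813.
$2612.5: outcomes coincide → loss $0.
$617.8: outcomes coincide → loss $0.
$6107.4: truthful payoff $0, deviation payoff −$2620.5 → loss $2620.5.
$10207.6: truthful payoff $0, deviation payoff −$6720.7 → loss $6720.7.
$5769.9: truthful payoff $0, deviation payoff −$2283 → loss $2283.
Total loss = $2477.5 + $6813 + $2620.5 + $6720.7 + $2283 = $20914.7.
Truthful bidding weakly dominates here: raising your bid can only win items priced above your value, and lowering it can only forfeit items priced below.

$20914.7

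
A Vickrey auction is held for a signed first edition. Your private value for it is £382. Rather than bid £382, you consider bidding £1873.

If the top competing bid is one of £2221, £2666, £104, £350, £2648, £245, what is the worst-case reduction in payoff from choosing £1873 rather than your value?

£0

£2221: same outcome either way → loss £0.
£2666: same outcome either way → loss £0.
£104: same outcome either way → loss £0.
£350: same outcome either way → loss £0.
£2648: same outcome either way → loss £0.
£245: same outcome either way → loss £0.
Maximum loss: £0.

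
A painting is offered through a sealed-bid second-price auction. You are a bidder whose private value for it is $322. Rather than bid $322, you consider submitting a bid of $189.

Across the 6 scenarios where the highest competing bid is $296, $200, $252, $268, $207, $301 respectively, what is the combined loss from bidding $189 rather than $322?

The deviation costs you only when the competing bid falls strictly between $189 and $322; elsewhere both bids give the same outcome.
$296: truthful payoff $26, deviation payoff $0 → loss $26.
$200: truthful payoff $122, deviation payoff $0 → loss $122.
$252: truthful payoff $70, deviation payoff $0 → loss $70.
$268: truthful payoff $54, deviation payoff $0 → loss $54.
$207: truthful payoff $115, deviation payoff $0 → loss $115.
$301: truthful payoff $21, deviation payoff $0 → loss $21.
Total loss = $26 + $122 + $70 + $54 + $115 + $21 = $408.
Because the price is fixed by the runner-up's bid, deviating from your value can only change a good outcome into a bad one — never the reverse.

$408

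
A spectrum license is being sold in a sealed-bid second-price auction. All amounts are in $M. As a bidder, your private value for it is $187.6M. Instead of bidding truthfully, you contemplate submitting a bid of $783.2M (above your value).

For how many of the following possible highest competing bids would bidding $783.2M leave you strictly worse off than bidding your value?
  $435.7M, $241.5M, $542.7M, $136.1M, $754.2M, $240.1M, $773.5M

The deviation hurts exactly when the highest competing bid lies strictly between $187.6M and $783.2M — overbidding then wins at a price above your value.
$435.7M: inside the interval → strictly worse (loss $248.1M).
$241.5M: inside the interval → strictly worse (loss $53.9M).
$542.7M: inside the interval → strictly worse (loss $355.1M).
$136.1M: below both → same outcome either way.
$754.2M: inside the interval → strictly worse (loss $566.6M).
$240.1M: inside the interval → strictly worse (loss $52.5M).
$773.5M: inside the interval → strictly worse (loss $585.9M).
Count: 6.

6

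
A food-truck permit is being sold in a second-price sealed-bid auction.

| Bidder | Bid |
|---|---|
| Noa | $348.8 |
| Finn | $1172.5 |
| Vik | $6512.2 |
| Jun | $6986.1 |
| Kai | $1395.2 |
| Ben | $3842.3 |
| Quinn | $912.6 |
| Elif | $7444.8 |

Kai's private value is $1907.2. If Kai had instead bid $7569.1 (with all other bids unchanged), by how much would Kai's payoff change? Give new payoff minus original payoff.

The highest bid among the other bidders is $7444.8; Kai's bid doesn't change that.
Original bid $1395.2: Kai is not highest (top rival bid is $7444.8); payoff $0.
Alternative bid $7569.1: Kai is highest, pays the top rival bid $7444.8; payoff $1907.2 − $7444.8 = −$5537.6.
Change in payoff = −$5537.6 − ($0) = −$5537.6.

−$5537.6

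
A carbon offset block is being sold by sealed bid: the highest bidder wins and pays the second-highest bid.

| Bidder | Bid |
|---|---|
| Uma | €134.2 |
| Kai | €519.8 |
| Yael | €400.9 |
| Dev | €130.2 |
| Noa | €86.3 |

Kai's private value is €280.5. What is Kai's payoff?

Highest bid: Kai at €519.8, so Kai wins.
Second-highest bid: Yael at €400.9 — that is the price the winner pays.
Kai's payoff = value − price = €280.5 − €400.9 = −€120.4.

−€120.4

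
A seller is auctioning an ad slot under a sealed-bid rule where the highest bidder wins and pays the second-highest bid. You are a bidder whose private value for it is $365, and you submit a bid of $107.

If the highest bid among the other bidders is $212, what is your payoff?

Your bid $107 is below the highest competing bid $212, so you lose.
A losing bidder pays nothing and receives nothing: payoff = $0.

$0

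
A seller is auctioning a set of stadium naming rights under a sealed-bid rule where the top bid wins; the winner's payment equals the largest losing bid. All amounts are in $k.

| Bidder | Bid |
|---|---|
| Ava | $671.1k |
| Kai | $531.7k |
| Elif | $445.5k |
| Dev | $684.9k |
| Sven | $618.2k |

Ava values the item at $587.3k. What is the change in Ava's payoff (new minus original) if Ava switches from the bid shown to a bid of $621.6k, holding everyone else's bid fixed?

$0k

The highest bid among the other bidders is $684.9k; Ava's bid doesn't change that.
Original bid $671.1k: Ava is not highest (top rival bid is $684.9k); payoff $0k.
Alternative bid $621.6k: Ava is not highest (top rival bid is $684.9k); payoff $0k.
Change in payoff = $0k − ($0k) = $0k.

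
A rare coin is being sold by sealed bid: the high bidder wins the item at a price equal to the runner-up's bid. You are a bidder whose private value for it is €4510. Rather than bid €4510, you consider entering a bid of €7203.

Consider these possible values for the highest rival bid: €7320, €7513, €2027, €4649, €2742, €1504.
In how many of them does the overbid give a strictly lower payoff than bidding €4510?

The deviation hurts exactly when the highest competing bid lies strictly between €4510 and €7203 — overbidding then wins at a price above your value.
€7320: above both → same outcome either way.
€7513: above both → same outcome either way.
€2027: below both → same outcome either way.
€4649: inside the interval → strictly worse (loss €139).
€2742: below both → same outcome either way.
€1504: below both → same outcome either way.
Count: 1.

1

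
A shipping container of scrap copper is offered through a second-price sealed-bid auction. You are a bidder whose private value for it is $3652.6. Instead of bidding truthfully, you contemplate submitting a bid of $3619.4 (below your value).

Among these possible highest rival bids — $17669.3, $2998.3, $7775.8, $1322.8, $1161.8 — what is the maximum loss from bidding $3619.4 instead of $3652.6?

$17669.3: same outcome either way → loss $0.
$2998.3: same outcome either way → loss $0.
$7775.8: same outcome either way → loss $0.
$1322.8: same outcome either way → loss $0.
$1161.8: same outcome either way → loss $0.
Maximum loss: $0.

$0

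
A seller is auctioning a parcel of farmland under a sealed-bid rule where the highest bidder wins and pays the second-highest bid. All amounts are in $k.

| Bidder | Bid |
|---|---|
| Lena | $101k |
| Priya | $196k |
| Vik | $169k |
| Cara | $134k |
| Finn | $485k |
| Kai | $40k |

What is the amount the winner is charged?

Highest bid: Finn at $485k, so Finn wins.
Second-highest bid: Priya at $196k — that is the price the winner pays.

$196k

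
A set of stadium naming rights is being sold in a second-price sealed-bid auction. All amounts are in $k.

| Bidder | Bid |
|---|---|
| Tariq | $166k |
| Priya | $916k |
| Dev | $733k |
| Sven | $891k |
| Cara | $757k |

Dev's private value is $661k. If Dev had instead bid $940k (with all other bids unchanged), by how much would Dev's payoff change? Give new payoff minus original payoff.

The highest bid among the other bidders is $916k; Dev's bid doesn't change that.
Original bid $733k: Dev is not highest (top rival bid is $916k); payoff $0k.
Alternative bid $940k: Dev is highest, pays the top rival bid $916k; payoff $661k − $916k = −$255k.
Change in payoff = −$255k − ($0k) = −$255k.

−$255k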